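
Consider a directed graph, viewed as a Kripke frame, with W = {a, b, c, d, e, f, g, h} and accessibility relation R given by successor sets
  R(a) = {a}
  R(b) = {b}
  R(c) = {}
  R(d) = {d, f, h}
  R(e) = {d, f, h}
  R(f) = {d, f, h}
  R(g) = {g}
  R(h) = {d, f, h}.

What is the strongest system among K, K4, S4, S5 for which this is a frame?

Transitive (axiom 4): yes — every two-step R-path is closed by a direct edge.
Reflexive (axiom T): no — c is not related to itself.
Euclidean (axiom 5): yes — any two successors of a common world are R-related.
So F validates K, K4; S4 would additionally require R to be reflexive. The strongest is K4.

K4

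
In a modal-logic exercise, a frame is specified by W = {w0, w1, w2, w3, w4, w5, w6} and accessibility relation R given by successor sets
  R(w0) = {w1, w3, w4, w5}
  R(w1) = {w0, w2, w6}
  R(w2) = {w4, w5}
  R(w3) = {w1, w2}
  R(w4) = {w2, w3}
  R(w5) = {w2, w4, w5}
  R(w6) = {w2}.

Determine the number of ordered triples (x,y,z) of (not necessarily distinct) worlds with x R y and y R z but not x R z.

Enumerating: (w0,w1,w0), (w0,w1,w2), (w0,w1,w6), (w0,w3,w2), (w0,w4,w2), (w0,w5,w2), (w1,w0,w1), (w1,w0,w3), (w1,w0,w4), (w1,w0,w5), (w1,w2,w4), (w1,w2,w5), … and 13 more.
Total: 25.

25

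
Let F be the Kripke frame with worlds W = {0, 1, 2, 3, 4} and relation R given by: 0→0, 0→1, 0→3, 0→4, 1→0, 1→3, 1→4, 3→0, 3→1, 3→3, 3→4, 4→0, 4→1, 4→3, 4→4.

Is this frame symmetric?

Symmetric: yes — every pair in R has its reverse in R.

Yes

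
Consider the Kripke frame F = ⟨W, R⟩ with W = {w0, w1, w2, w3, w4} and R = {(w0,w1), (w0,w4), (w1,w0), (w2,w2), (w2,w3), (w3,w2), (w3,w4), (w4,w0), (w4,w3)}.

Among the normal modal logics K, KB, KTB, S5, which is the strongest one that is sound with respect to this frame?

KB

Symmetric (axiom B): yes — every pair in R has its reverse in R.
Reflexive (axiom T): no — w0 is not related to itself.
Euclidean (axiom 5): no — w0 R w1 and w0 R w4, but not w1 R w4.
So F validates K, KB; KTB would additionally require R to be reflexive. The strongest is KB.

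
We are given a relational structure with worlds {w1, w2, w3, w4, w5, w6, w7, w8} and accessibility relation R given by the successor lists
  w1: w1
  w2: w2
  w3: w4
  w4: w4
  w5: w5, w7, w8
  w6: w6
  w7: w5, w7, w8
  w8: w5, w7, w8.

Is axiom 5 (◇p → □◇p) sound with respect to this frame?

The schema 5 characterises exactly the Euclidean frames.
Euclidean: yes — any two successors of a common world are R-related.

Yes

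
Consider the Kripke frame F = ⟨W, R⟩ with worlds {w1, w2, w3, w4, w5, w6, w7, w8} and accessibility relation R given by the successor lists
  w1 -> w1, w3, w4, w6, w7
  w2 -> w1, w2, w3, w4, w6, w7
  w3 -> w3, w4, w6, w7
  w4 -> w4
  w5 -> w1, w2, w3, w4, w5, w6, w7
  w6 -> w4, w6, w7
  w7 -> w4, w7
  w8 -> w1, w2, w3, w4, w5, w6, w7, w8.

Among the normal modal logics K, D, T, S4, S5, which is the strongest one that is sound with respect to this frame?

Serial (axiom D): yes — every world has a successor (e.g. w1 R w1).
Reflexive (axiom T): yes — every world is R-related to itself.
Transitive (axiom 4): yes — every two-step R-path is closed by a direct edge.
Euclidean (axiom 5): no — w1 R w4 and w1 R w3, but not w4 R w3.
So F validates K, D, T, S4; S5 would additionally require R to be Euclidean. The strongest is S4.

S4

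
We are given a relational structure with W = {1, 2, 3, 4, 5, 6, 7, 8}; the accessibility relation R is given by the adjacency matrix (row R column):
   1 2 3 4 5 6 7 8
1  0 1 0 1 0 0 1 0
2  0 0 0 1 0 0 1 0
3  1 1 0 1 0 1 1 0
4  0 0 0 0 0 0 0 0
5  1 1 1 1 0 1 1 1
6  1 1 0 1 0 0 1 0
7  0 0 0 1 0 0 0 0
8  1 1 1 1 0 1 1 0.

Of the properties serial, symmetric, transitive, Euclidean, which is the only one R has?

Serial: no — 4 has no R-successor.
Symmetric: no — 1 R 2 but not 2 R 1.
Transitive: yes — every two-step R-path is closed by a direct edge.
Euclidean: no — 1 R 4 and 1 R 2, but not 4 R 2.
Only transitive holds.

transitive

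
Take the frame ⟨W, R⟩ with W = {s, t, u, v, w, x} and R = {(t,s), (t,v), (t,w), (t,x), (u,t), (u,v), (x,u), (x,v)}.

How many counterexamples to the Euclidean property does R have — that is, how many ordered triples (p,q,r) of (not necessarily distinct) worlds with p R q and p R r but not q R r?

Enumerating: (t,s,s), (t,s,v), (t,s,w), (t,s,x), (t,v,s), (t,v,v), (t,v,w), (t,v,x), (t,w,s), (t,w,v), (t,w,w), (t,w,x), … and 9 more.
Total: 21.

21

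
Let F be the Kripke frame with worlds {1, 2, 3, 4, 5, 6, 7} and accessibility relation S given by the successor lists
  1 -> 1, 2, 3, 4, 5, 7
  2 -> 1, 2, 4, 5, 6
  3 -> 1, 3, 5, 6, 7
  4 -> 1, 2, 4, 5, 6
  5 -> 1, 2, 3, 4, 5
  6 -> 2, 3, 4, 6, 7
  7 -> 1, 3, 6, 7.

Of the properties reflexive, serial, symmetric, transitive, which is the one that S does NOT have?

Reflexive: yes — every world is S-related to itself.
Serial: yes — every world has a successor (e.g. 1 S 1).
Symmetric: yes — every pair in S has its reverse in S.
Transitive: no — 1 S 2 and 2 S 6, but not 1 S 6.
Only transitive fails.

transitive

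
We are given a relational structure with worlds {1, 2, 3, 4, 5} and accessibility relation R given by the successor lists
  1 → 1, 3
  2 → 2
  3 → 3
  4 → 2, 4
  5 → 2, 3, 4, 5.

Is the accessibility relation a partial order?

Reflexive: yes — every world is R-related to itself.
Transitive: yes — every two-step R-path is closed by a direct edge.
Antisymmetric: yes — no distinct pair is related both ways.
So R is a partial order.

Yes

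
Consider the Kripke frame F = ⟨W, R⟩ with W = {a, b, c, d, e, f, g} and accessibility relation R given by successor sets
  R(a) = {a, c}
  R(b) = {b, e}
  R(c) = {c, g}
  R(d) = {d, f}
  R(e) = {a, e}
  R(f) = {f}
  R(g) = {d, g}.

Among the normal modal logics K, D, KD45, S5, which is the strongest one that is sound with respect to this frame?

D

Serial (axiom D): yes — every world has a successor (e.g. a R a).
Euclidean (axiom 5): no — a R c and a R a, but not c R a.
Transitive (axiom 4): no — a R c and c R g, but not a R g.
Reflexive (axiom T): yes — every world is R-related to itself.
So F validates K, D; KD45 would additionally require R to be Euclidean and transitive. The strongest is D.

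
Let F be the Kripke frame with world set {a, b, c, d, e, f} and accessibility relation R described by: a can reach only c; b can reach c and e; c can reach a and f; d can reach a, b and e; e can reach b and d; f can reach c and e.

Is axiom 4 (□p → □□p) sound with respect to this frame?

No

By correspondence theory, 4 is valid on a frame iff R is transitive.
Transitive: no — a R c and c R f, but not a R f.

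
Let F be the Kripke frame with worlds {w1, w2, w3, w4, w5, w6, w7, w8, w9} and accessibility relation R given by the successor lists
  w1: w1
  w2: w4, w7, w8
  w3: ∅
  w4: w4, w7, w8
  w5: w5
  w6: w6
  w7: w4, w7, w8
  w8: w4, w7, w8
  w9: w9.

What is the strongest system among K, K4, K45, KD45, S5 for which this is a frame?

K45

Transitive (axiom 4): yes — every two-step R-path is closed by a direct edge.
Euclidean (axiom 5): yes — any two successors of a common world are R-related.
Serial (axiom D): no — w3 has no R-successor.
Reflexive (axiom T): no — w2 is not related to itself.
So F validates K, K4, K45; KD45 would additionally require R to be serial. The strongest is K45.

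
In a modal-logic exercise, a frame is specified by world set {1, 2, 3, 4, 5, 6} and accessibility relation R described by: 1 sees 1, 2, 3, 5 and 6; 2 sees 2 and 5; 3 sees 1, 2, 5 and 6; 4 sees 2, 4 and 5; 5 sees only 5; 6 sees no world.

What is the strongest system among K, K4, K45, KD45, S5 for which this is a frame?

Transitive (axiom 4): no — 3 R 1 and 1 R 3, but not 3 R 3.
Euclidean (axiom 5): no — 1 R 2 and 1 R 3, but not 2 R 3.
Serial (axiom D): no — 6 has no R-successor.
Reflexive (axiom T): no — 3 is not related to itself.
So F validates K; K4 would additionally require R to be transitive. The strongest is K.

K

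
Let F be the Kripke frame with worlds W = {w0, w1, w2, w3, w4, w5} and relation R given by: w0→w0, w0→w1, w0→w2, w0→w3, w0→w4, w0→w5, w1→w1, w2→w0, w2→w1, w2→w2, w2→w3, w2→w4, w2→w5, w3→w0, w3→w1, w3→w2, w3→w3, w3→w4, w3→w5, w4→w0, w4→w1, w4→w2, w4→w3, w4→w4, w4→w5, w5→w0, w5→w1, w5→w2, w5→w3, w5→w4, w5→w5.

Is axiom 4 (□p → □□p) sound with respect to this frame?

Axiom 4 corresponds to the accessibility relation being transitive.
Transitive: yes — every two-step R-path is closed by a direct edge.

Yes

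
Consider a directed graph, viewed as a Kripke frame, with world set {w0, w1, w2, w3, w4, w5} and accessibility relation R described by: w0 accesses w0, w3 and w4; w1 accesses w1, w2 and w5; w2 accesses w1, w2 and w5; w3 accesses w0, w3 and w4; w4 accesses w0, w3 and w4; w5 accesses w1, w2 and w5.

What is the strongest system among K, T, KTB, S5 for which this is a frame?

Reflexive (axiom T): yes — every world is R-related to itself.
Symmetric (axiom B): yes — every pair in R has its reverse in R.
Euclidean (axiom 5): yes — any two successors of a common world are R-related.
So F validates K, T, KTB, S5. The strongest is S5.

S5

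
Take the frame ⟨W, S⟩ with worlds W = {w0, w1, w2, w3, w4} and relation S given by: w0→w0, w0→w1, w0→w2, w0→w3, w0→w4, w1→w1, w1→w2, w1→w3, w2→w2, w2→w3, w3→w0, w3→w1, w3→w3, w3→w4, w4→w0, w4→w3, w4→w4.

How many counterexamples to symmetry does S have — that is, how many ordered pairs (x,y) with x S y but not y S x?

4

Enumerating: (w0,w1), (w0,w2), (w1,w2), (w2,w3).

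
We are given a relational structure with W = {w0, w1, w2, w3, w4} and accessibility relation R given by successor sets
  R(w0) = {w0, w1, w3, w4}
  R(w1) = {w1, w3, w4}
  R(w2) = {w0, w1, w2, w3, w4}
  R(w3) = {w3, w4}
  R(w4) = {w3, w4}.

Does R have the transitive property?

Transitive: yes — every two-step R-path is closed by a direct edge.

Yes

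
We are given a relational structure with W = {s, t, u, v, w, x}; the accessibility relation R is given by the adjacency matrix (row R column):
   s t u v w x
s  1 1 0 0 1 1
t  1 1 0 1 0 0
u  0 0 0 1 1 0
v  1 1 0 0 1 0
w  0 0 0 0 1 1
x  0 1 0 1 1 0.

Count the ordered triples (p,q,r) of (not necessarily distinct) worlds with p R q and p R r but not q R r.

18

Enumerating: (s,t,w), (s,t,x), (s,w,s), (s,w,t), (s,x,s), (s,x,x), (t,s,v), (t,v,v), (u,v,v), (u,w,v), (v,t,w), (v,w,s), (v,w,t), (w,x,x), (x,t,w), (x,v,v), (x,w,t), (x,w,v).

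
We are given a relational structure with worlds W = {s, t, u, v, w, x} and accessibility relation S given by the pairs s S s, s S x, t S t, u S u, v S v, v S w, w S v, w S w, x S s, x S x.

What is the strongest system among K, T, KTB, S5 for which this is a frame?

Reflexive (axiom T): yes — every world is S-related to itself.
Symmetric (axiom B): yes — every pair in S has its reverse in S.
Euclidean (axiom 5): yes — any two successors of a common world are S-related.
So F validates K, T, KTB, S5. The strongest is S5.

S5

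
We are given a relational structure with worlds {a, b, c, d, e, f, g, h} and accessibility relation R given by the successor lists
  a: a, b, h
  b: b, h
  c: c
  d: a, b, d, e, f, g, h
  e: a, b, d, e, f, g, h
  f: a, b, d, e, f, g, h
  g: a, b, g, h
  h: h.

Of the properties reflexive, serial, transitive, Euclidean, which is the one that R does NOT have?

Euclidean

Reflexive: yes — every world is R-related to itself.
Serial: yes — every world has a successor (e.g. a R a).
Transitive: yes — every two-step R-path is closed by a direct edge.
Euclidean: no — a R h and a R b, but not h R b.
Only Euclidean fails.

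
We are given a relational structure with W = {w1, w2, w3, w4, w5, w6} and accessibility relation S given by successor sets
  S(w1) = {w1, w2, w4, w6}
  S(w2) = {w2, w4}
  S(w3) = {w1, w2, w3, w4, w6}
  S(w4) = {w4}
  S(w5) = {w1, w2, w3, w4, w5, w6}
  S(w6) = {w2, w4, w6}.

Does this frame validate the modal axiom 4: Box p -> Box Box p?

Yes

Axiom 4 corresponds to the accessibility relation being transitive.
Transitive: yes — every two-step S-path is closed by a direct edge.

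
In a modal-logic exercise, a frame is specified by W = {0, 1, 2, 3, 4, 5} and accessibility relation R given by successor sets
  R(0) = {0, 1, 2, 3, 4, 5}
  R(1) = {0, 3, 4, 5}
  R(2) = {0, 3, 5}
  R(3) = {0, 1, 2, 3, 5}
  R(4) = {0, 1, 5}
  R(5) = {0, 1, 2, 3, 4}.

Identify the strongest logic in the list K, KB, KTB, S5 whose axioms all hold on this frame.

Symmetric (axiom B): yes — every pair in R has its reverse in R.
Reflexive (axiom T): no — 1 is not related to itself.
Euclidean (axiom 5): no — 0 R 1 and 0 R 2, but not 1 R 2.
So F validates K, KB; KTB would additionally require R to be reflexive. The strongest is KB.

KB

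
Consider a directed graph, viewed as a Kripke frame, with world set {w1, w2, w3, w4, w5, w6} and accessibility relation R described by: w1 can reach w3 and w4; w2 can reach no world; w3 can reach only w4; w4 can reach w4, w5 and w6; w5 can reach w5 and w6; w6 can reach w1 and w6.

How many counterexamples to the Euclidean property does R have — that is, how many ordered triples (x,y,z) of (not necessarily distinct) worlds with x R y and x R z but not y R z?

Enumerating: (w1,w3,w3), (w1,w4,w3), (w4,w5,w4), (w4,w6,w4), (w4,w6,w5), (w5,w6,w5), (w6,w1,w1), (w6,w1,w6).

8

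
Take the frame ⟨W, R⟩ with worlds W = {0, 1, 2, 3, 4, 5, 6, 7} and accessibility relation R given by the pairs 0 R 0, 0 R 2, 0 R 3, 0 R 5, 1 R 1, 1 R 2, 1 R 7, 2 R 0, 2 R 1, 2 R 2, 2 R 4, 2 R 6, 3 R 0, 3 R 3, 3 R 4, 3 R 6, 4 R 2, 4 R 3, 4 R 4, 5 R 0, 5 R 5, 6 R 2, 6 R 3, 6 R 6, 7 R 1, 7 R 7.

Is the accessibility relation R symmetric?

Yes

Symmetric: yes — every pair in R has its reverse in R.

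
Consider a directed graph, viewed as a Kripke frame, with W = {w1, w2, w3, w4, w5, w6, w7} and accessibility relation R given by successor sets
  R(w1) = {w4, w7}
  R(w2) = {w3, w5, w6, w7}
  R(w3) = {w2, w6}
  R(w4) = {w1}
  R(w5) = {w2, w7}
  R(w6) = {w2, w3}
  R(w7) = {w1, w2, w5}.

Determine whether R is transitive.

No

Transitive: no — w1 R w7 and w7 R w2, but not w1 R w2.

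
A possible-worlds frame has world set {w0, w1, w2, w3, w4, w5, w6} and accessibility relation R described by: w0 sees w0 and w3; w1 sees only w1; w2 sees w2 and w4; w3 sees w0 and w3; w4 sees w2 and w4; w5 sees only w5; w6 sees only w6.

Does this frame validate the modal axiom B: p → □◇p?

By correspondence theory, B is valid on a frame iff R is symmetric.
Symmetric: yes — every pair in R has its reverse in R.

Yes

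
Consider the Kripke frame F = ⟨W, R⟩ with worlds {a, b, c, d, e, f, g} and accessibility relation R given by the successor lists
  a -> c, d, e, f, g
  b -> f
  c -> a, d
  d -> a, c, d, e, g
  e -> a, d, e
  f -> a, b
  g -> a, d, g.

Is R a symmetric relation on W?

Yes

Symmetric: yes — every pair in R has its reverse in R.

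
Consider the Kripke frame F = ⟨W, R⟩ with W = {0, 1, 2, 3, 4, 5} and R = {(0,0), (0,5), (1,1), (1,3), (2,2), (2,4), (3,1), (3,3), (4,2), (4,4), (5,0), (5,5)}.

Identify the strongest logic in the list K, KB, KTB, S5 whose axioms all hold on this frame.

S5

Symmetric (axiom B): yes — every pair in R has its reverse in R.
Reflexive (axiom T): yes — every world is R-related to itself.
Euclidean (axiom 5): yes — any two successors of a common world are R-related.
So F validates K, KB, KTB, S5. The strongest is S5.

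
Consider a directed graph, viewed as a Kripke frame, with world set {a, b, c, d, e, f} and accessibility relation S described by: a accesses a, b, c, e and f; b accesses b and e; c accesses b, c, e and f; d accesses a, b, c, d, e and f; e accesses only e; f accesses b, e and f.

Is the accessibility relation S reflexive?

Reflexive: yes — every world is S-related to itself.

Yes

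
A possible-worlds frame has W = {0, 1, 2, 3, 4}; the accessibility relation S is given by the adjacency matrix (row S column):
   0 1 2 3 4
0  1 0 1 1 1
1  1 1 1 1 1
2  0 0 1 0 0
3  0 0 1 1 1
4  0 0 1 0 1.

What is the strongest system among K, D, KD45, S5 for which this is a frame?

Serial (axiom D): yes — every world has a successor (e.g. 0 S 0).
Euclidean (axiom 5): no — 0 S 2 and 0 S 3, but not 2 S 3.
Transitive (axiom 4): yes — every two-step S-path is closed by a direct edge.
Reflexive (axiom T): yes — every world is S-related to itself.
So F validates K, D; KD45 would additionally require S to be Euclidean. The strongest is D.

D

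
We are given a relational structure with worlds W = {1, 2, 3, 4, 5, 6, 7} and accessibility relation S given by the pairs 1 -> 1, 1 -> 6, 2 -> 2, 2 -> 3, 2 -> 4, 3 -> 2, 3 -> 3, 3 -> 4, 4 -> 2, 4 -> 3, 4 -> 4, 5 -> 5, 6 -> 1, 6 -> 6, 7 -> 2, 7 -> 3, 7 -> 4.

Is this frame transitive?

Yes

Transitive: yes — every two-step S-path is closed by a direct edge.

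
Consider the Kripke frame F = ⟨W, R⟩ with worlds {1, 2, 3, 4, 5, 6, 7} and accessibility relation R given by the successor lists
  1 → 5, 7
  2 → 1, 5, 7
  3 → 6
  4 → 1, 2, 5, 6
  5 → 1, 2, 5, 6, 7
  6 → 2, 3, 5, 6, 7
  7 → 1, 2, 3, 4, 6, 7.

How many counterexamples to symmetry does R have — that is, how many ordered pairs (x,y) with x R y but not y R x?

Enumerating: (2,1), (4,1), (4,2), (4,5), (4,6), (5,7), (6,2), (7,3), (7,4).

9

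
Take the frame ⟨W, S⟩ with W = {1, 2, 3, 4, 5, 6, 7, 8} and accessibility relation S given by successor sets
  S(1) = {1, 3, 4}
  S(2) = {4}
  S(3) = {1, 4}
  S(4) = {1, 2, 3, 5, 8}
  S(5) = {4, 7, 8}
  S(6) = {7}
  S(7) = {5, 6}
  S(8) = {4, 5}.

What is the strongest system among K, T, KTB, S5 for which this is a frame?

K

Reflexive (axiom T): no — 2 is not related to itself.
Symmetric (axiom B): yes — every pair in S has its reverse in S.
Euclidean (axiom 5): no — 4 S 1 and 4 S 2, but not 1 S 2.
So F validates K; T would additionally require S to be reflexive. The strongest is K.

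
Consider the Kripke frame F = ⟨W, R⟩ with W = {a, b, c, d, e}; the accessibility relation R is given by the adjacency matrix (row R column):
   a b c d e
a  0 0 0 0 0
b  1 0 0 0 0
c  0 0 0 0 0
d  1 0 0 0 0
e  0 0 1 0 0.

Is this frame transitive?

Transitive: yes — every two-step R-path is closed by a direct edge.

Yes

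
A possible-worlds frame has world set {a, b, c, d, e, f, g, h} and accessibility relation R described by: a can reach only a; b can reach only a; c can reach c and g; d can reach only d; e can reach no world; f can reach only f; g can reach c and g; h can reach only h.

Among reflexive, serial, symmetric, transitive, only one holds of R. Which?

transitive

Reflexive: no — b is not related to itself.
Serial: no — e has no R-successor.
Symmetric: no — b R a but not a R b.
Transitive: yes — every two-step R-path is closed by a direct edge.
Only transitive holds.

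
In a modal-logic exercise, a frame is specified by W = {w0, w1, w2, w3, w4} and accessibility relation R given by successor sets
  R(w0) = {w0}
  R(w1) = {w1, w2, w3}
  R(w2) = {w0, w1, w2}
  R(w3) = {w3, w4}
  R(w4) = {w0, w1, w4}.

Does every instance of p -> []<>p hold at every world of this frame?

No

Axiom B corresponds to the accessibility relation being symmetric.
Symmetric: no — w1 R w3 but not w3 R w1.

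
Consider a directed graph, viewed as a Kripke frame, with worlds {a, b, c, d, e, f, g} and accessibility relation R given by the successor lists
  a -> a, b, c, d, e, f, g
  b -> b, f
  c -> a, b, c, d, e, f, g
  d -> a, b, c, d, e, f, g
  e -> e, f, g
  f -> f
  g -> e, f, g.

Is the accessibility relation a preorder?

Yes

Reflexive: yes — every world is R-related to itself.
Transitive: yes — every two-step R-path is closed by a direct edge.
So R is a preorder.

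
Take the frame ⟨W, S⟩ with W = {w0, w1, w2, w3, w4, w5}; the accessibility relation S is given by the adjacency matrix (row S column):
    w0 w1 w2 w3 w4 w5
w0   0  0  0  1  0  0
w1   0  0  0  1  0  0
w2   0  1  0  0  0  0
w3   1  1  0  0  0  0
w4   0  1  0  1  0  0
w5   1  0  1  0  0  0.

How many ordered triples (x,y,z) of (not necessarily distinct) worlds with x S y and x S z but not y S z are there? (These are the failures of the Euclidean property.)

Enumerating: (w0,w3,w3), (w1,w3,w3), (w2,w1,w1), (w3,w0,w0), (w3,w0,w1), (w3,w1,w0), (w3,w1,w1), (w4,w1,w1), (w4,w3,w3), (w5,w0,w0), (w5,w0,w2), (w5,w2,w0), (w5,w2,w2).

13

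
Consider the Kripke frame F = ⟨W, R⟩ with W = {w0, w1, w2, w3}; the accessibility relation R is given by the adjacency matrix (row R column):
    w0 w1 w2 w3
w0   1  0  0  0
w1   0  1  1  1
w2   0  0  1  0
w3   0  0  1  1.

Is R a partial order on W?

Yes

Reflexive: yes — every world is R-related to itself.
Transitive: yes — every two-step R-path is closed by a direct edge.
Antisymmetric: yes — no distinct pair is related both ways.
So R is a partial order.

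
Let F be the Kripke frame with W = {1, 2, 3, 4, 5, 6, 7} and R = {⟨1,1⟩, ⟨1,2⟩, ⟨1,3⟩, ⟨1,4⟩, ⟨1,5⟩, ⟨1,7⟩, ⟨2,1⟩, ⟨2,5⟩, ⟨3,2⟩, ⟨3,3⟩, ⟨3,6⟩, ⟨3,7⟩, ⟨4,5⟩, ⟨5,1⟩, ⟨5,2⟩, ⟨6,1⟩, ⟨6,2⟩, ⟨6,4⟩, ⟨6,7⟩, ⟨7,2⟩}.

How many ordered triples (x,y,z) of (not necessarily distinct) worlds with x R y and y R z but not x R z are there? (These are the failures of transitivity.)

Enumerating: (1,3,6), (2,1,2), (2,1,3), (2,1,4), (2,1,7), (2,5,2), (3,2,1), (3,2,5), (3,6,1), (3,6,4), (4,5,1), (4,5,2), … and 11 more.
Total: 23.

23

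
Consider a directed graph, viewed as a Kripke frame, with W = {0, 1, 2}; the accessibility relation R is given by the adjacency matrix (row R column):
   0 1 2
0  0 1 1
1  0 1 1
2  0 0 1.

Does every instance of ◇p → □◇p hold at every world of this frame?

The schema 5 characterises exactly the Euclidean frames.
Euclidean: no — 0 R 2 and 0 R 1, but not 2 R 1.

No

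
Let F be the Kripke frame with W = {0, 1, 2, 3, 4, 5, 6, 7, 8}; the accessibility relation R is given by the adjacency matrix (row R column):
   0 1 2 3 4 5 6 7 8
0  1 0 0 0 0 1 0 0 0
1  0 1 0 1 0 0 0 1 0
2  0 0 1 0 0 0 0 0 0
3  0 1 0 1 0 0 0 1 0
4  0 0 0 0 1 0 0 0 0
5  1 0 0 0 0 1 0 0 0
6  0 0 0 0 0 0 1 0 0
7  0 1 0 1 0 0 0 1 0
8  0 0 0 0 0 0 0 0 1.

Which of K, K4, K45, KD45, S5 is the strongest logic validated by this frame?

Transitive (axiom 4): yes — every two-step R-path is closed by a direct edge.
Euclidean (axiom 5): yes — any two successors of a common world are R-related.
Serial (axiom D): yes — every world has a successor (e.g. 0 R 0).
Reflexive (axiom T): yes — every world is R-related to itself.
So F validates K, K4, K45, KD45, S5. The strongest is S5.

S5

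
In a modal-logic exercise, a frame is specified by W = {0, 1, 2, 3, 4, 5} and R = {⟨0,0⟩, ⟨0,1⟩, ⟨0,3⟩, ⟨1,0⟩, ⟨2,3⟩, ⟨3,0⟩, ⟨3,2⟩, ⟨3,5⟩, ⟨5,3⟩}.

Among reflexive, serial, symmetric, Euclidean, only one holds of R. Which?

symmetric

Reflexive: no — 1 is not related to itself.
Serial: no — 4 has no R-successor.
Symmetric: yes — every pair in R has its reverse in R.
Euclidean: no — 0 R 1 and 0 R 3, but not 1 R 3.
Only symmetric holds.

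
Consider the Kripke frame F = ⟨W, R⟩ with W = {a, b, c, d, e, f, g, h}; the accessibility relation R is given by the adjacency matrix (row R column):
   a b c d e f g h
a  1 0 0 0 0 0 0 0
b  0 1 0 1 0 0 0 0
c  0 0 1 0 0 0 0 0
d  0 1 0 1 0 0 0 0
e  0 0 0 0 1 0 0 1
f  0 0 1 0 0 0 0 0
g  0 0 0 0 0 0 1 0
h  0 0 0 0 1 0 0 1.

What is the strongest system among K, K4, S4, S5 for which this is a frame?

K4

Transitive (axiom 4): yes — every two-step R-path is closed by a direct edge.
Reflexive (axiom T): no — f is not related to itself.
Euclidean (axiom 5): yes — any two successors of a common world are R-related.
So F validates K, K4; S4 would additionally require R to be reflexive. The strongest is K4.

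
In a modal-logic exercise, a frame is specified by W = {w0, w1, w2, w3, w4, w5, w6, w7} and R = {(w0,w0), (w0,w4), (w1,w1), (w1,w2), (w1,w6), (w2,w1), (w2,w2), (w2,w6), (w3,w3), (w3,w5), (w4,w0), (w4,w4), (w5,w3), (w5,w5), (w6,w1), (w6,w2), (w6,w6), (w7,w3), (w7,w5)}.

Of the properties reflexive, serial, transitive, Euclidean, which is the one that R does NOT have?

reflexive

Reflexive: no — w7 is not related to itself.
Serial: yes — every world has a successor (e.g. w0 R w0).
Transitive: yes — every two-step R-path is closed by a direct edge.
Euclidean: yes — any two successors of a common world are R-related.
Only reflexive fails.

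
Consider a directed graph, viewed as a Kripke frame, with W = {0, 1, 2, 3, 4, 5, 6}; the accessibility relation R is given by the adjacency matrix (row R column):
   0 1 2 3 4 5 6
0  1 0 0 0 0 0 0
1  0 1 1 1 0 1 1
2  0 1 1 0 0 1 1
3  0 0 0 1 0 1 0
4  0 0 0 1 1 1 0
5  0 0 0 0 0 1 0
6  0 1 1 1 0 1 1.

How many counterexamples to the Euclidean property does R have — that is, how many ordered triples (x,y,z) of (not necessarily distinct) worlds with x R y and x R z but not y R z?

23

Enumerating: (1,2,3), (1,3,1), (1,3,2), (1,3,6), (1,5,1), (1,5,2), (1,5,3), (1,5,6), (2,5,1), (2,5,2), (2,5,6), (3,5,3), … and 11 more.
Total: 23.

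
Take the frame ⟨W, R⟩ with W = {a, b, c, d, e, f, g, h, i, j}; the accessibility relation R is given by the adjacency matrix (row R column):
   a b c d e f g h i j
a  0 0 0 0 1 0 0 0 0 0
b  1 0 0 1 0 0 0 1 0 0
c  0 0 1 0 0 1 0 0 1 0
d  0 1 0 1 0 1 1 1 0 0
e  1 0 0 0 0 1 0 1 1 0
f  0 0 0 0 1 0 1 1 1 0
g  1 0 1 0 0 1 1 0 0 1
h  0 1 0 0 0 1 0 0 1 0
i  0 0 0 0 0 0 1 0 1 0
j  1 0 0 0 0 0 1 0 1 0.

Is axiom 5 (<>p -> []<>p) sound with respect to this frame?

No

Axiom 5 corresponds to the accessibility relation being Euclidean.
Euclidean: no — b R a and b R d, but not a R d.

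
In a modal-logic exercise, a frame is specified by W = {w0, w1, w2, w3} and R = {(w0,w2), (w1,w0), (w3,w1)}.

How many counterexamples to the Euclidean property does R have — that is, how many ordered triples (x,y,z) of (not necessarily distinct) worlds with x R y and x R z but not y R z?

3

Enumerating: (w0,w2,w2), (w1,w0,w0), (w3,w1,w1).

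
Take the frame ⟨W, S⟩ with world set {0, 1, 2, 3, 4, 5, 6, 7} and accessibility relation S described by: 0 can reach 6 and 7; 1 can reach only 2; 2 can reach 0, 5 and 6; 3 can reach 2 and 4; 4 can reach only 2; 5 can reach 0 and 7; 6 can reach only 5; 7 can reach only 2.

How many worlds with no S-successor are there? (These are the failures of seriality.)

S is serial; there are no such worlds.

0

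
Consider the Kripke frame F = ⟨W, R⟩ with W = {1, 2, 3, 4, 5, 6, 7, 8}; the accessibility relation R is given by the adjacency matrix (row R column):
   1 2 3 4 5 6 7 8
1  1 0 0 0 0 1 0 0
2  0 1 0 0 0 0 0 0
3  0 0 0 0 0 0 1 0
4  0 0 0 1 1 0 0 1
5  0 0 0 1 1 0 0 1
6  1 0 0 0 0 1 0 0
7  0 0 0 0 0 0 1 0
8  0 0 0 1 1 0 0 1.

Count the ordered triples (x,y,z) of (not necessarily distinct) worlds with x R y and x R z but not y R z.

0

R is Euclidean; there are no such tuples.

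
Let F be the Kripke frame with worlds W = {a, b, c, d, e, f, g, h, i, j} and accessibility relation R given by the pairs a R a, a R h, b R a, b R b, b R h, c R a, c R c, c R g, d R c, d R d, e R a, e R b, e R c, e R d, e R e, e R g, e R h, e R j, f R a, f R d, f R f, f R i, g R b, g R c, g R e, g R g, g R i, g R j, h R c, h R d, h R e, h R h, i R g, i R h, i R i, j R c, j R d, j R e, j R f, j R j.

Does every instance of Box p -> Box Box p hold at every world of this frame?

By correspondence theory, 4 is valid on a frame iff R is transitive.
Transitive: no — a R h and h R c, but not a R c.

No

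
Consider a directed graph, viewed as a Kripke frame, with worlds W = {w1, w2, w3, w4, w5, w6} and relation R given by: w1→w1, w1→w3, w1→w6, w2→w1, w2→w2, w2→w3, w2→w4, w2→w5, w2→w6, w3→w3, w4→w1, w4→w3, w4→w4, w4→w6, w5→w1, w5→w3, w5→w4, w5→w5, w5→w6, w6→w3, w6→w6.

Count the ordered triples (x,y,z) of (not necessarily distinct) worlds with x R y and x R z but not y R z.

Enumerating: (w1,w3,w1), (w1,w3,w6), (w1,w6,w1), (w2,w1,w2), (w2,w1,w4), (w2,w1,w5), (w2,w3,w1), (w2,w3,w2), (w2,w3,w4), (w2,w3,w5), (w2,w3,w6), (w2,w4,w2), … and 23 more.
Total: 35.

35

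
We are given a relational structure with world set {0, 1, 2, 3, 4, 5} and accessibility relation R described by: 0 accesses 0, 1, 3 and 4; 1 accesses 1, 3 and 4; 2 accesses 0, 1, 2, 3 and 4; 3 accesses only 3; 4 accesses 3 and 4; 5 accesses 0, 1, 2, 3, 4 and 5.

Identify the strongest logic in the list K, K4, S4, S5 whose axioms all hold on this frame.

S4

Transitive (axiom 4): yes — every two-step R-path is closed by a direct edge.
Reflexive (axiom T): yes — every world is R-related to itself.
Euclidean (axiom 5): no — 0 R 3 and 0 R 1, but not 3 R 1.
So F validates K, K4, S4; S5 would additionally require R to be Euclidean. The strongest is S4.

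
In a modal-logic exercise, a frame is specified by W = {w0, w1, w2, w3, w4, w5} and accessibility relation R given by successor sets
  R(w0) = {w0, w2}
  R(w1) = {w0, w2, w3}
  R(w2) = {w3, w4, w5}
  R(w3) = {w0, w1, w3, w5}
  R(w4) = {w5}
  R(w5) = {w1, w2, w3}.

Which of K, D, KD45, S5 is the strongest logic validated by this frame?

Serial (axiom D): yes — every world has a successor (e.g. w0 R w0).
Euclidean (axiom 5): no — w1 R w0 and w1 R w3, but not w0 R w3.
Transitive (axiom 4): no — w0 R w2 and w2 R w3, but not w0 R w3.
Reflexive (axiom T): no — w1 is not related to itself.
So F validates K, D; KD45 would additionally require R to be Euclidean and transitive. The strongest is D.

D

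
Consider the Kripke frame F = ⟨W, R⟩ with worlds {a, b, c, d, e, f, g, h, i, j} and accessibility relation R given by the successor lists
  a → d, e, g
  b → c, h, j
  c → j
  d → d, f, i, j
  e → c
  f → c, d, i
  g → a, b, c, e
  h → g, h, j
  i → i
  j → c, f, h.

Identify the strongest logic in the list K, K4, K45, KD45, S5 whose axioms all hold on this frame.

K

Transitive (axiom 4): no — a R d and d R f, but not a R f.
Euclidean (axiom 5): no — a R d and a R e, but not d R e.
Serial (axiom D): yes — every world has a successor (e.g. a R d).
Reflexive (axiom T): no — a is not related to itself.
So F validates K; K4 would additionally require R to be transitive. The strongest is K.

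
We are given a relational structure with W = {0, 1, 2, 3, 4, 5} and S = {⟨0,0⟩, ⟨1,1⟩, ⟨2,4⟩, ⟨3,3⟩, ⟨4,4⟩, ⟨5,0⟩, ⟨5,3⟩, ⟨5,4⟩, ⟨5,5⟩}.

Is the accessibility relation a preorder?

No

Reflexive: no — 2 is not related to itself.
Transitive: yes — every two-step S-path is closed by a direct edge.
So S is not a preorder.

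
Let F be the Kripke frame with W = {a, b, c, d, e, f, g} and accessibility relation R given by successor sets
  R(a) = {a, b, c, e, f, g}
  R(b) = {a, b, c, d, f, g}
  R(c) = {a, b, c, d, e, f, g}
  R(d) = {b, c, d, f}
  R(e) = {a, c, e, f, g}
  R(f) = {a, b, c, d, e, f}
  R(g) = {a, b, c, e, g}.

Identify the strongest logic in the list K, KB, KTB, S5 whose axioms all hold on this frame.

KTB

Symmetric (axiom B): yes — every pair in R has its reverse in R.
Reflexive (axiom T): yes — every world is R-related to itself.
Euclidean (axiom 5): no — a R b and a R e, but not b R e.
So F validates K, KB, KTB; S5 would additionally require R to be Euclidean. The strongest is KTB.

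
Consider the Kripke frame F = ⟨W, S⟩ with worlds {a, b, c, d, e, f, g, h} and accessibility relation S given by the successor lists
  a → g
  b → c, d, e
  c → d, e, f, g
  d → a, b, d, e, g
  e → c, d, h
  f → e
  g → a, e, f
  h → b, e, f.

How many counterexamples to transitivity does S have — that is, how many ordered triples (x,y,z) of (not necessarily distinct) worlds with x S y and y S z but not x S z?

Enumerating: (a,g,a), (a,g,e), (a,g,f), (b,c,f), (b,c,g), (b,d,a), (b,d,b), (b,d,g), (b,e,h), (c,d,a), (c,d,b), (c,e,c), … and 28 more.
Total: 40.

40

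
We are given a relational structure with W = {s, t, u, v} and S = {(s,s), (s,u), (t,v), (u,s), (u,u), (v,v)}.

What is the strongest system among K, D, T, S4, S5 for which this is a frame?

D

Serial (axiom D): yes — every world has a successor (e.g. s S s).
Reflexive (axiom T): no — t is not related to itself.
Transitive (axiom 4): yes — every two-step S-path is closed by a direct edge.
Euclidean (axiom 5): yes — any two successors of a common world are S-related.
So F validates K, D; T would additionally require S to be reflexive. The strongest is D.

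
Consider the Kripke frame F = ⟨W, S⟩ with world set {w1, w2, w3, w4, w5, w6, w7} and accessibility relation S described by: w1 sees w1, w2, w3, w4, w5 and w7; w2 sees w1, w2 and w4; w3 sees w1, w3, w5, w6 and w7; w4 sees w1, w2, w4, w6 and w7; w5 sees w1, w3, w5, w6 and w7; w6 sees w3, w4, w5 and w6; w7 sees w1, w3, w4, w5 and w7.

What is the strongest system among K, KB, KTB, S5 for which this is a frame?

KTB

Symmetric (axiom B): yes — every pair in S has its reverse in S.
Reflexive (axiom T): yes — every world is S-related to itself.
Euclidean (axiom 5): no — w1 S w2 and w1 S w3, but not w2 S w3.
So F validates K, KB, KTB; S5 would additionally require S to be Euclidean. The strongest is KTB.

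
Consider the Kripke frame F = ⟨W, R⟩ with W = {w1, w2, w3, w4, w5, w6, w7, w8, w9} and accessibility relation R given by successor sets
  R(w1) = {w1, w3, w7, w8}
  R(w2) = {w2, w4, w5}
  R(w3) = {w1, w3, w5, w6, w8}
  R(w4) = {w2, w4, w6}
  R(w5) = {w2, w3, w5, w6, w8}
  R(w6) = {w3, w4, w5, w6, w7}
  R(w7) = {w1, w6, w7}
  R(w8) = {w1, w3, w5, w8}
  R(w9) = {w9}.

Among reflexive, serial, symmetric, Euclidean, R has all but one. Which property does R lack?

Reflexive: yes — every world is R-related to itself.
Serial: yes — every world has a successor (e.g. w1 R w1).
Symmetric: yes — every pair in R has its reverse in R.
Euclidean: no — w1 R w3 and w1 R w7, but not w3 R w7.
Only Euclidean fails.

Euclidean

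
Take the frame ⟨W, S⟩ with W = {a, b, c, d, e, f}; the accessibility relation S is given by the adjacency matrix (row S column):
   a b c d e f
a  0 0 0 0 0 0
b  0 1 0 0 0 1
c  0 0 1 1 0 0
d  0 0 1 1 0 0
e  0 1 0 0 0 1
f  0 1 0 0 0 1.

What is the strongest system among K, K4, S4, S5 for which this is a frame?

K4

Transitive (axiom 4): yes — every two-step S-path is closed by a direct edge.
Reflexive (axiom T): no — a is not related to itself.
Euclidean (axiom 5): yes — any two successors of a common world are S-related.
So F validates K, K4; S4 would additionally require S to be reflexive. The strongest is K4.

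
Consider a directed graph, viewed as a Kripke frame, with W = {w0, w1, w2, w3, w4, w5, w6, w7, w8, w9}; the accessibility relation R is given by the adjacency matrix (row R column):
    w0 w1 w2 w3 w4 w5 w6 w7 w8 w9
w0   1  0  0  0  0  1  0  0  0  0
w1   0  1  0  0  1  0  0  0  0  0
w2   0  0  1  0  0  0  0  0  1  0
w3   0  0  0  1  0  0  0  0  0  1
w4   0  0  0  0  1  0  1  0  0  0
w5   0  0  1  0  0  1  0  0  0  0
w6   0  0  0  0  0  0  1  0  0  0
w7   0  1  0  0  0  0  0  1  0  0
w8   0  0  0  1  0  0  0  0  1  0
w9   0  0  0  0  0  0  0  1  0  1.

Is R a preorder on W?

Reflexive: yes — every world is R-related to itself.
Transitive: no — w0 R w5 and w5 R w2, but not w0 R w2.
So R is not a preorder.

No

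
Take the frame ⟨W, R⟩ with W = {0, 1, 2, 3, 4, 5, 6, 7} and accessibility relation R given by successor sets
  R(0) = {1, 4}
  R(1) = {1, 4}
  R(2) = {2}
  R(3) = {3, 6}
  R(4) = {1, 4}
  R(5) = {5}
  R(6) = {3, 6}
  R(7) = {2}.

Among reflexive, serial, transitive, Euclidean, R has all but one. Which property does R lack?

Reflexive: no — 0 is not related to itself.
Serial: yes — every world has a successor (e.g. 0 R 1).
Transitive: yes — every two-step R-path is closed by a direct edge.
Euclidean: yes — any two successors of a common world are R-related.
Only reflexive fails.

reflexive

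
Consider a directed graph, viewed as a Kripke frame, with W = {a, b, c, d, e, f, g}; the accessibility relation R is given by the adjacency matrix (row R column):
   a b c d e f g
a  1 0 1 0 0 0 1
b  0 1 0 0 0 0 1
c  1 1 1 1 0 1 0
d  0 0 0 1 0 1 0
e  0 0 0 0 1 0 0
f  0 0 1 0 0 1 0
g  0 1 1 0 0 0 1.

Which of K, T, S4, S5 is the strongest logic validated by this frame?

T

Reflexive (axiom T): yes — every world is R-related to itself.
Transitive (axiom 4): no — a R c and c R b, but not a R b.
Euclidean (axiom 5): no — a R c and a R g, but not c R g.
So F validates K, T; S4 would additionally require R to be transitive. The strongest is T.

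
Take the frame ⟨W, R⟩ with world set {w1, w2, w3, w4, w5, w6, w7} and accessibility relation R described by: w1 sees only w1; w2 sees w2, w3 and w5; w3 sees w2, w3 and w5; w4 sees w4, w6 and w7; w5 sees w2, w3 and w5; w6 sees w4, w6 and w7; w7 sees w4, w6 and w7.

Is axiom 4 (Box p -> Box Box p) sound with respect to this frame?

By correspondence theory, 4 is valid on a frame iff R is transitive.
Transitive: yes — every two-step R-path is closed by a direct edge.

Yes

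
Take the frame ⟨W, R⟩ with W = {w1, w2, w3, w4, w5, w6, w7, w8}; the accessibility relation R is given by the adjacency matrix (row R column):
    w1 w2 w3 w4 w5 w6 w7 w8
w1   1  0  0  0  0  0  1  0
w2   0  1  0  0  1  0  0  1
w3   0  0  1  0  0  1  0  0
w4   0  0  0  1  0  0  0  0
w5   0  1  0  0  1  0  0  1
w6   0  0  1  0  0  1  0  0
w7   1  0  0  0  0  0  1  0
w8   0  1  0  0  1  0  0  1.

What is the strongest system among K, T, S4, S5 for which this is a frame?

Reflexive (axiom T): yes — every world is R-related to itself.
Transitive (axiom 4): yes — every two-step R-path is closed by a direct edge.
Euclidean (axiom 5): yes — any two successors of a common world are R-related.
So F validates K, T, S4, S5. The strongest is S5.

S5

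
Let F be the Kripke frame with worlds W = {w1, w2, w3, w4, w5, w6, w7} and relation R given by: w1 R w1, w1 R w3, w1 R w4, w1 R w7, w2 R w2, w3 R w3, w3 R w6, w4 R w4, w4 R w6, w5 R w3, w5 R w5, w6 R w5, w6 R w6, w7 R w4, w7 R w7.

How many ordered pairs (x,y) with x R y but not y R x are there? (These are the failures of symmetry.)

Enumerating: (w1,w3), (w1,w4), (w1,w7), (w3,w6), (w4,w6), (w5,w3), (w6,w5), (w7,w4).

8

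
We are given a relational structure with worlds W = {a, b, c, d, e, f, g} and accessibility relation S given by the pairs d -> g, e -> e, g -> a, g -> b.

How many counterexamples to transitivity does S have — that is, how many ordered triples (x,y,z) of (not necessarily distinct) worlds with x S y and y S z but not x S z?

2

Enumerating: (d,g,a), (d,g,b).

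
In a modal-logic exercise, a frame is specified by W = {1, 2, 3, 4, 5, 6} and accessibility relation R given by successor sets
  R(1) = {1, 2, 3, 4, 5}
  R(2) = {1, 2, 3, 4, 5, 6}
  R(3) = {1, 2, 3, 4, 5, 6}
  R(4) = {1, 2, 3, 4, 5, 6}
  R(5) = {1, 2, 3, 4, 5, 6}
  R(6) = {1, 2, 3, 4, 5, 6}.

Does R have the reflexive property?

Reflexive: yes — every world is R-related to itself.

Yes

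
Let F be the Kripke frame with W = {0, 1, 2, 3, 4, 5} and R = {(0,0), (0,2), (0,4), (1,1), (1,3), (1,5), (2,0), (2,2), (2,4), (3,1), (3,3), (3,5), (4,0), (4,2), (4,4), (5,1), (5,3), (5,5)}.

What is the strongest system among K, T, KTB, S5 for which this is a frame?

Reflexive (axiom T): yes — every world is R-related to itself.
Symmetric (axiom B): yes — every pair in R has its reverse in R.
Euclidean (axiom 5): yes — any two successors of a common world are R-related.
So F validates K, T, KTB, S5. The strongest is S5.

S5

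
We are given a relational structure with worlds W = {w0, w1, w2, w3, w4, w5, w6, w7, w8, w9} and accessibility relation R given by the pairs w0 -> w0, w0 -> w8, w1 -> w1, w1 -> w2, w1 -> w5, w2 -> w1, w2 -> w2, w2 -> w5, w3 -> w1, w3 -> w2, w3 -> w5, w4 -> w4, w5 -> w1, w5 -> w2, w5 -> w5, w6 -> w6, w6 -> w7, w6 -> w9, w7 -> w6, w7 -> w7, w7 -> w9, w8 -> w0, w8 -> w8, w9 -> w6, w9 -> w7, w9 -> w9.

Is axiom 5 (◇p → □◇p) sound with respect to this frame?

The schema 5 characterises exactly the Euclidean frames.
Euclidean: yes — any two successors of a common world are R-related.

Yes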